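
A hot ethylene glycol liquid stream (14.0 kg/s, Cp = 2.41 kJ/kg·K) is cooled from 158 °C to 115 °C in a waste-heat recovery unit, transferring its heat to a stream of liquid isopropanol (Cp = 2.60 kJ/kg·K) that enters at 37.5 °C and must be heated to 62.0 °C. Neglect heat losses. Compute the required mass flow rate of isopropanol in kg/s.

ṁ_c = 22.8 kg/s

Heat released by hot stream: Q = 14.0 × 2.41 × (158 − 115) = 1450.8 kJ/s
Energy balance on cold side (adiabatic exchanger): Q = ṁ_c·Cp_c·(T_c,out − T_c,in)
ṁ_c = 1450.8 / [2.60 × (62.0 − 37.5)] = 22.776 kg/s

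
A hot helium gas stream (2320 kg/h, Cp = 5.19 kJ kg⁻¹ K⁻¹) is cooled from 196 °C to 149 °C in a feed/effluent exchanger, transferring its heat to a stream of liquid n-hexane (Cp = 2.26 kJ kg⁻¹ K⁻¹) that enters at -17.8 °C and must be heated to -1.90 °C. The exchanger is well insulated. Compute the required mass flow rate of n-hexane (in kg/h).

Heat released by hot stream: Q = 2320 × 5.19 × (196 − 149) = 565920 kJ/h
Energy balance on cold side (adiabatic exchanger): Q = ṁ_c·Cp_c·(T_c,out − T_c,in)
ṁ_c = 565920 / [2.26 × (-1.90 − -17.8)] = 15749 kg/h

ṁ_c = 15700 kg/h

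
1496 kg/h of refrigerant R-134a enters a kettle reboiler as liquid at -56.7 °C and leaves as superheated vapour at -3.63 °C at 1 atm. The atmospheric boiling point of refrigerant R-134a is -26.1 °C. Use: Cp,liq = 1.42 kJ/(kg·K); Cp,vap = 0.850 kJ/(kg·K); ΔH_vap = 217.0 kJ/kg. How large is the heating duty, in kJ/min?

liquid -56.7→-26.1 °C: 43.452 kJ/kg
vaporisation at -26.1 °C: 217 kJ/kg
vapour -26.1→-3.63 °C: 19.1 kJ/kg
Δh = 43.452 + 217 + 19.1 = 279.55 kJ/kg
Q = ṁ·Δh = 1496 kg/h × 279.55 kJ/kg = 418210 kJ/h
|Q| = 116.17 kW = 6970.2 kJ/min

Q = 6970 kJ/min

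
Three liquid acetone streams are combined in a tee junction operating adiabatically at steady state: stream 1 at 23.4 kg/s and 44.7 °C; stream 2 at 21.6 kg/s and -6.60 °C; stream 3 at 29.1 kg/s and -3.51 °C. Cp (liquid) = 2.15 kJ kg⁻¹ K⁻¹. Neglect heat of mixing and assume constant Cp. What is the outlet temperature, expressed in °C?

Energy balance with Q = 0: Σ ṁᵢCp,ᵢ(T_out − Tᵢ) = 0
Σ ṁᵢCp,ᵢTᵢ = 23.4×2.15×44.7 + 21.6×2.15×-6.60 + 29.1×2.15×-3.51 = 1722.7
Σ ṁᵢCp,ᵢ = 23.4×2.15 + 21.6×2.15 + 29.1×2.15 = 159.31
T_out = 1722.7 / 159.31 = 10.813 °C

T_out = 10.8 °C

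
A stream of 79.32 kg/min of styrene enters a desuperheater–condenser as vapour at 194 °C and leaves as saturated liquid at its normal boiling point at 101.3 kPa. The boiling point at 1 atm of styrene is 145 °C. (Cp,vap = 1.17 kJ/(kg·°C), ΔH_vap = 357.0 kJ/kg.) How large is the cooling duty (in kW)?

vapour 194→145 °C: -57.33 kJ/kg
condensation at 145 °C: -357 kJ/kg
Δh = -57.33 + -357 = -414.33 kJ/kg
Q = ṁ·Δh = 79.32 kg/min × -414.33 kJ/kg = -32865 kJ/min
|Q| = 547.74 kW

Q_c = 548 kW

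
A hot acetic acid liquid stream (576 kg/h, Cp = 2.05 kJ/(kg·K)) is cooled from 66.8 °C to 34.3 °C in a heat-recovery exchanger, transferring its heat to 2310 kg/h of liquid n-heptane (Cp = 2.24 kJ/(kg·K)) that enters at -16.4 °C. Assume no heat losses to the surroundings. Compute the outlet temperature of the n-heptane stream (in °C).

Heat released by hot stream: Q = 576 × 2.05 × (66.8 − 34.3) = 38376 kJ/h
Energy balance on cold side (adiabatic exchanger): Q = ṁ_c·Cp_c·(T_c,out − T_c,in)
T_c,out = -16.4 + 38376/(2310 × 2.24) = -8.9835 °C

T_c,out = -8.98 °C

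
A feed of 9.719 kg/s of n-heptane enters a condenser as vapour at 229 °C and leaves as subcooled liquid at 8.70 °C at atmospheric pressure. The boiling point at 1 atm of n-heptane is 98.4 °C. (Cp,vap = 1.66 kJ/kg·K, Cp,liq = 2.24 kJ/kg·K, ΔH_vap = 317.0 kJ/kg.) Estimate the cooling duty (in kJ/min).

Q_c = 428000 kJ/min

vapour 229→98.4 °C: -216.8 kJ/kg
condensation at 98.4 °C: -317 kJ/kg
liquid 98.4→8.70 °C: -200.93 kJ/kg
Δh = -216.8 + -317 + -200.93 = -734.72 kJ/kg
Q = ṁ·Δh = 9.719 kg/s × -734.72 kJ/kg = -7140.8 kJ/s
|Q| = 7140.8 kW = 428450 kJ/min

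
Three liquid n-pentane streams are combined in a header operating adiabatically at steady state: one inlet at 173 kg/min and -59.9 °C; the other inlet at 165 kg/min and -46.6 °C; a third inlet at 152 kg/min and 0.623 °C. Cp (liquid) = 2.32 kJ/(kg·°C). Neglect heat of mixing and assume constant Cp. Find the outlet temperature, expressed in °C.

T_out = -36.6 °C

Adiabatic, steady state ⇒ Σ ṁᵢCp,ᵢ(T_out − Tᵢ) = 0
T_out = Σ ṁᵢCp,ᵢTᵢ / Σ ṁᵢCp,ᵢ
      = -41660 / 1136.8 = -36.647 °C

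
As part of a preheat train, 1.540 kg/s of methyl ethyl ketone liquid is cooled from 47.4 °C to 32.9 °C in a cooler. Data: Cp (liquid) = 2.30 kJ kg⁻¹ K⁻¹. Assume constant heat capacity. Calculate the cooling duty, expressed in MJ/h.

Q_c = 185 MJ/h

Q = ṁ·Cp·ΔT = 1.540 × 2.30 × (32.9 − 47.4) = -51.359 kJ/s
Cooling duty = 184.89 MJ/h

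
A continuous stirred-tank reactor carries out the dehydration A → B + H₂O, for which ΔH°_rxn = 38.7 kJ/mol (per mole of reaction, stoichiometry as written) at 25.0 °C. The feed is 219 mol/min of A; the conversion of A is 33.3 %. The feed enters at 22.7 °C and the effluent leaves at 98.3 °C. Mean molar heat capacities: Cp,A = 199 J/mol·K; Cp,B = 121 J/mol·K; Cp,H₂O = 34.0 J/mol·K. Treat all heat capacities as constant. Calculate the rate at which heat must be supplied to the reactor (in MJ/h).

Extent of reaction ξ = 0.333 × 219 = 72.927 mol/min
Reaction term: ξ·ΔH°_rxn = 72.927 × 38.7 = 2822.3 kJ/min
Sensible, feed 22.7→25 °C: 100.24 kJ/min
Outlet flows (mol/min): A 146.07, B 72.927, H₂O 72.927
Sensible, products 25→98.3 °C: 2959.3 kJ/min
Q = ΔH = 5881.8 kJ/min = 98.03 kW
Heat supplied = 352.91 MJ/h

Q_in = 353 MJ/h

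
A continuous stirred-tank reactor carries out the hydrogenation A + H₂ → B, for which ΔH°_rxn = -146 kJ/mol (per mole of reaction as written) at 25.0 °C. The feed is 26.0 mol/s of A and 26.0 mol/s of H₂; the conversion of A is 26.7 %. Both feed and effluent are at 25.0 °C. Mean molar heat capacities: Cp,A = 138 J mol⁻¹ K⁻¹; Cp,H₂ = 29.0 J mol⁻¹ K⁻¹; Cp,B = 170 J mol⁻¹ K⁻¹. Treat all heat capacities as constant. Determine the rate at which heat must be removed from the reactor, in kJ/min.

Extent of reaction ξ = 0.267 × 26.0 = 6.942 mol/s
Reaction term: ξ·ΔH°_rxn = 6.942 × -146 = -1013.5 kJ/s
Q = ΔH = -1013.5 kJ/s = -1013.5 kW
Heat removed = 60812 kJ/min

Q_out = 60800 kJ/min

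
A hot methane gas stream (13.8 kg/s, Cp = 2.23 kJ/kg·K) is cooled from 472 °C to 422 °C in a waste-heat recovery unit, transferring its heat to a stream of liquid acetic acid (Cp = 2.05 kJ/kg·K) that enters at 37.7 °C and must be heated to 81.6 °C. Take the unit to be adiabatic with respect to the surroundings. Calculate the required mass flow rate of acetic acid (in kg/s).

ṁ_c = 17.1 kg/s

Heat released by hot stream: Q = 13.8 × 2.23 × (472 − 422) = 1538.7 kJ/s
Energy balance on cold side (adiabatic exchanger): Q = ṁ_c·Cp_c·(T_c,out − T_c,in)
ṁ_c = 1538.7 / [2.05 × (81.6 − 37.7)] = 17.098 kg/s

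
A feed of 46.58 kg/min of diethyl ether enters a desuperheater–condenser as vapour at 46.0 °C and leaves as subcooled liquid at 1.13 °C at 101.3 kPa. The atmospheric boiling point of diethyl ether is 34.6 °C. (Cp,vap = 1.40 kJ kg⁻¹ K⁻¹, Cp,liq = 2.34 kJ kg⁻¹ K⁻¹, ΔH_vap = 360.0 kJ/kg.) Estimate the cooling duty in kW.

Q_c = 353 kW

vapour 46.0→34.6 °C: -15.96 kJ/kg
condensation at 34.6 °C: -360 kJ/kg
liquid 34.6→1.13 °C: -78.32 kJ/kg
Δh = -15.96 + -360 + -78.32 = -454.28 kJ/kg
Q = ṁ·Δh = 46.58 kg/min × -454.28 kJ/kg = -21160 kJ/min
|Q| = 352.67 kW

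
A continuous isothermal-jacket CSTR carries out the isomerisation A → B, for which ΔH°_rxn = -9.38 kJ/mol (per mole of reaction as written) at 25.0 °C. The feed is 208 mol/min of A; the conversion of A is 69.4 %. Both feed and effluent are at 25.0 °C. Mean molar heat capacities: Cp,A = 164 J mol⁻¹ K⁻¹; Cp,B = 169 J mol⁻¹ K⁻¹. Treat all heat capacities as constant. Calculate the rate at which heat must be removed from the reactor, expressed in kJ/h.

Q_out = 81200 kJ/h

Extent of reaction ξ = 0.694 × 208 = 144.35 mol/min
Reaction term: ξ·ΔH°_rxn = 144.35 × -9.38 = -1354 kJ/min
Q = ΔH = -1354 kJ/min = -22.567 kW
Heat removed = 81241 kJ/h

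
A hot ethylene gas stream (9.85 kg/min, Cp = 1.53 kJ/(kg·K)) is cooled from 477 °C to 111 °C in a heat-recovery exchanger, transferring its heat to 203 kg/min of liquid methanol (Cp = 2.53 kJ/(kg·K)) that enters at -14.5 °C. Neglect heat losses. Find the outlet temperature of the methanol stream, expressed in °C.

Heat released by hot stream: Q = 9.85 × 1.53 × (477 − 111) = 5515.8 kJ/min
Energy balance on cold side (adiabatic exchanger): Q = ṁ_c·Cp_c·(T_c,out − T_c,in)
T_c,out = -14.5 + 5515.8/(203 × 2.53) = -3.7603 °C

T_c,out = -3.76 °C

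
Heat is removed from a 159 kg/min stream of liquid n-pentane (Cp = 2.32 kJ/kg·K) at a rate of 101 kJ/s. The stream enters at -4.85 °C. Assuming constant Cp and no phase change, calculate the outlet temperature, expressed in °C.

T_out = -21.3 °C

Q = 101 kJ/s = 6060 kJ/min
ΔT = Q/(ṁ·Cp) = 6060/(159×2.32) = 16.428 K
T_out = -4.85 − 16.428 = -21.278 °C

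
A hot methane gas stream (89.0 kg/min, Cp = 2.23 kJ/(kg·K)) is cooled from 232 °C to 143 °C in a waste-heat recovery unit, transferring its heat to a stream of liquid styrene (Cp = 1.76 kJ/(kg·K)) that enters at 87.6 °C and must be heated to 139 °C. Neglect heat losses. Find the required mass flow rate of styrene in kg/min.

ṁ_c = 195 kg/min

Heat released by hot stream: Q = 89.0 × 2.23 × (232 − 143) = 17664 kJ/min
Energy balance on cold side (adiabatic exchanger): Q = ṁ_c·Cp_c·(T_c,out − T_c,in)
ṁ_c = 17664 / [1.76 × (139 − 87.6)] = 195.26 kg/min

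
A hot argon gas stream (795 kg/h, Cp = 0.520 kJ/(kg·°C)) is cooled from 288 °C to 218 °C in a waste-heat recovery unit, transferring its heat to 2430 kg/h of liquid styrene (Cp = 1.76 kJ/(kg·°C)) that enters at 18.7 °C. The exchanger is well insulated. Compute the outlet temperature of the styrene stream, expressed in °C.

Heat released by hot stream: Q = 795 × 0.520 × (288 − 218) = 28938 kJ/h
Energy balance on cold side (adiabatic exchanger): Q = ṁ_c·Cp_c·(T_c,out − T_c,in)
T_c,out = 18.7 + 28938/(2430 × 1.76) = 25.466 °C

T_c,out = 25.5 °C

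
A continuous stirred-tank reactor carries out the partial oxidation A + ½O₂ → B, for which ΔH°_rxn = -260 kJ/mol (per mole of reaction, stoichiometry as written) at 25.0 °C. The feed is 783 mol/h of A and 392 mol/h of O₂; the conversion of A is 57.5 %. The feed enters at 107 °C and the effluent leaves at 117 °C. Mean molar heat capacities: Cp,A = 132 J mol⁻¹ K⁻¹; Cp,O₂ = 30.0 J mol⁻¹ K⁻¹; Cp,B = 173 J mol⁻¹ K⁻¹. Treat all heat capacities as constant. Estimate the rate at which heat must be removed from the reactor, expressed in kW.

Q_out = 31.9 kW

Extent of reaction ξ = 0.575 × 783 = 450.22 mol/h
Reaction term: ξ·ΔH°_rxn = 450.22 × -260 = -117060 kJ/h
Sensible, feed 107→25 °C: -9439.5 kJ/h
Outlet flows (mol/h): A 332.78, O₂ 166.89, B 450.22
Sensible, products 25→117 °C: 11668 kJ/h
Q = ΔH = -114830 kJ/h = -31.897 kW
Heat removed = 31.897 kW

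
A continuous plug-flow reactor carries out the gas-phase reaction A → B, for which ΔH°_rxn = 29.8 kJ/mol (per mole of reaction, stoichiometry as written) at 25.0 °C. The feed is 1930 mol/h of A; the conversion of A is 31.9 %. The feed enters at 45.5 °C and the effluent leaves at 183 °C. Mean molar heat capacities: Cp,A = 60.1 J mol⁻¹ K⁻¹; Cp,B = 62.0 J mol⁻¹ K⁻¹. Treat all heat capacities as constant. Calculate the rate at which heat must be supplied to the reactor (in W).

Q_in = 9580 W

Extent of reaction ξ = 0.319 × 1930 = 615.67 mol/h
Reaction term: ξ·ΔH°_rxn = 615.67 × 29.8 = 18347 kJ/h
Sensible, feed 45.5→25 °C: -2377.9 kJ/h
Outlet flows (mol/h): A 1314.3, B 615.67
Sensible, products 25→183 °C: 18512 kJ/h
Q = ΔH = 34481 kJ/h = 9.578 kW
Heat supplied = 9578 W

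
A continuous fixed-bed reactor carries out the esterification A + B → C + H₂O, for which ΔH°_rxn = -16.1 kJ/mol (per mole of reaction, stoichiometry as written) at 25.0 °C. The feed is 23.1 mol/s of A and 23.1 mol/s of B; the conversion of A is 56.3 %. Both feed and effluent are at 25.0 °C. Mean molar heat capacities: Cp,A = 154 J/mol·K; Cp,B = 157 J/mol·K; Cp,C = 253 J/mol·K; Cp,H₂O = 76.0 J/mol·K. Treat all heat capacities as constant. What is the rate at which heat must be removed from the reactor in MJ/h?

Q_out = 754 MJ/h

Extent of reaction ξ = 0.563 × 23.1 = 13.005 mol/s
Reaction term: ξ·ΔH°_rxn = 13.005 × -16.1 = -209.39 kJ/s
Q = ΔH = -209.39 kJ/s = -209.39 kW
Heat removed = 753.79 MJ/h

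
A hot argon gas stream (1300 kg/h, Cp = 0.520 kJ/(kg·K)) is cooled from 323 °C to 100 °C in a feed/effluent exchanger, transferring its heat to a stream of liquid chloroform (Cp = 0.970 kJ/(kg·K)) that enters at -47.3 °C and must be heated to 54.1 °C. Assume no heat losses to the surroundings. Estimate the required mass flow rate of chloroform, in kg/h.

Heat released by hot stream: Q = 1300 × 0.520 × (323 − 100) = 150750 kJ/h
Energy balance on cold side (adiabatic exchanger): Q = ṁ_c·Cp_c·(T_c,out − T_c,in)
ṁ_c = 150750 / [0.970 × (54.1 − -47.3)] = 1532.6 kg/h

ṁ_c = 1530 kg/h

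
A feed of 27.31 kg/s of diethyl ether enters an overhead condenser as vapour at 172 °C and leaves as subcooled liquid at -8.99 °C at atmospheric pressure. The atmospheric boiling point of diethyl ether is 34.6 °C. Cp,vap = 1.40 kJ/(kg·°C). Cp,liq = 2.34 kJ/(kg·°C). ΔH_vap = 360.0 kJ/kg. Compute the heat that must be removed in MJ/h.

vapour 172→34.6 °C: -192.36 kJ/kg
condensation at 34.6 °C: -360 kJ/kg
liquid 34.6→-8.99 °C: -102 kJ/kg
Δh = -192.36 + -360 + -102 = -654.36 kJ/kg
Q = ṁ·Δh = 27.31 kg/s × -654.36 kJ/kg = -17871 kJ/s
|Q| = 17871 kW = 64334 MJ/h

Q_c = 64300 MJ/h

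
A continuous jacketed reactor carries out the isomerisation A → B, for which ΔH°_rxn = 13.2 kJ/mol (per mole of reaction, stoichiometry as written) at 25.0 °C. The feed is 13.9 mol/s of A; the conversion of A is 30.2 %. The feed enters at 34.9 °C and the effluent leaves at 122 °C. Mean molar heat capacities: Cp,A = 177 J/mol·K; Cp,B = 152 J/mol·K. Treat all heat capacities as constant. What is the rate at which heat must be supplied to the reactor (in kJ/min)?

Q_in = 15600 kJ/min

Extent of reaction ξ = 0.302 × 13.9 = 4.1978 mol/s
Reaction term: ξ·ΔH°_rxn = 4.1978 × 13.2 = 55.411 kJ/s
Sensible, feed 34.9→25 °C: -24.357 kJ/s
Outlet flows (mol/s): A 9.7022, B 4.1978
Sensible, products 25→122 °C: 228.47 kJ/s
Q = ΔH = 259.52 kJ/s = 259.52 kW
Heat supplied = 15571 kJ/min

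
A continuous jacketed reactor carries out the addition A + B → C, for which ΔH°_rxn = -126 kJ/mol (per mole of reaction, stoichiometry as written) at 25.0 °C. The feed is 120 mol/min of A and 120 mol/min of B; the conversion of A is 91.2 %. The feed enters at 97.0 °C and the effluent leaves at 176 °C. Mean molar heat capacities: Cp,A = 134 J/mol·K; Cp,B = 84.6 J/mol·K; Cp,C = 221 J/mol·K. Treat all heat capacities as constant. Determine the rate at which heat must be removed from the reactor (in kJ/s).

Extent of reaction ξ = 0.912 × 120 = 109.44 mol/min
Reaction term: ξ·ΔH°_rxn = 109.44 × -126 = -13789 kJ/min
Sensible, feed 97.0→25 °C: -1888.7 kJ/min
Outlet flows (mol/min): A 10.56, B 10.56, C 109.44
Sensible, products 25→176 °C: 4000.7 kJ/min
Q = ΔH = -11677 kJ/min = -194.62 kW
Heat removed = 194.62 kJ/s

Q_out = 195 kJ/s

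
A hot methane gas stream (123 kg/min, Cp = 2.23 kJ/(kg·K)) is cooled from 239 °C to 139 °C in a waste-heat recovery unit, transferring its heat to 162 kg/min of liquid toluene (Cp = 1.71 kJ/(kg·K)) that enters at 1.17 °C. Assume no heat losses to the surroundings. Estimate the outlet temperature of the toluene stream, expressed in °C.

T_c,out = 100 °C

Heat released by hot stream: Q = 123 × 2.23 × (239 − 139) = 27429 kJ/min
Energy balance on cold side (adiabatic exchanger): Q = ṁ_c·Cp_c·(T_c,out − T_c,in)
T_c,out = 1.17 + 27429/(162 × 1.71) = 100.18 °C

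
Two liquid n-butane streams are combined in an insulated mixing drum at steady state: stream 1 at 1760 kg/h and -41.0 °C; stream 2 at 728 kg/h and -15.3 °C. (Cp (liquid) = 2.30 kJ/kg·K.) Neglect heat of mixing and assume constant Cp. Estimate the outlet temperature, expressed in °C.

T_out = -33.5 °C

No heat crosses the boundary, so H_out = H_in.
Σ ṁᵢCp,ᵢTᵢ = 1760×2.30×-41.0 + 728×2.30×-15.3 = -191590
Σ ṁᵢCp,ᵢ = 1760×2.30 + 728×2.30 = 5722.4
T_out = -191590 / 5722.4 = -33.48 °C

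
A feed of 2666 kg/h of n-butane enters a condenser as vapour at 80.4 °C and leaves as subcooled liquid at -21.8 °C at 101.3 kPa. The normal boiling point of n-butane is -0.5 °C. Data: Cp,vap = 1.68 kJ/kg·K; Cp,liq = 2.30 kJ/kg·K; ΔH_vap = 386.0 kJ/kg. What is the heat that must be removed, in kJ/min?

vapour 80.4→-0.5 °C: -135.91 kJ/kg
condensation at -0.5 °C: -386 kJ/kg
liquid -0.5→-21.8 °C: -48.99 kJ/kg
Δh = -135.91 + -386 + -48.99 = -570.9 kJ/kg
Q = ṁ·Δh = 2666 kg/h × -570.9 kJ/kg = -1.522e+06 kJ/h
|Q| = 422.78 kW = 25367 kJ/min

Q_c = 25400 kJ/min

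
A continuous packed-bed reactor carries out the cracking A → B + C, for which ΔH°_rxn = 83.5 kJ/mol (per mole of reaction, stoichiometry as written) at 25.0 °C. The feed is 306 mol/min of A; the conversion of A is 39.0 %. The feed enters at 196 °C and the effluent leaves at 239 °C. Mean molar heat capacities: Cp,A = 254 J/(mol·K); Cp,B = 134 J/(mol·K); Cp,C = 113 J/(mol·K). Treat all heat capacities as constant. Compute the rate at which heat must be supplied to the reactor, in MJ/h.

Extent of reaction ξ = 0.390 × 306 = 119.34 mol/min
Reaction term: ξ·ΔH°_rxn = 119.34 × 83.5 = 9964.9 kJ/min
Sensible, feed 196→25 °C: -13291 kJ/min
Outlet flows (mol/min): A 186.66, B 119.34, C 119.34
Sensible, products 25→239 °C: 16454 kJ/min
Q = ΔH = 13128 kJ/min = 218.8 kW
Heat supplied = 787.7 MJ/h

Q_in = 788 MJ/h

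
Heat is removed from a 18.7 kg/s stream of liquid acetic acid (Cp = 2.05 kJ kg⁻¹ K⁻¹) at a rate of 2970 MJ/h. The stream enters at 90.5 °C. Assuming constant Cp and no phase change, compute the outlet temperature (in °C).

T_out = 69.0 °C

Q = 2970 MJ/h = 825 kJ/s
ΔT = Q/(ṁ·Cp) = 825/(18.7×2.05) = 21.521 K
T_out = 90.5 − 21.521 = 68.979 °C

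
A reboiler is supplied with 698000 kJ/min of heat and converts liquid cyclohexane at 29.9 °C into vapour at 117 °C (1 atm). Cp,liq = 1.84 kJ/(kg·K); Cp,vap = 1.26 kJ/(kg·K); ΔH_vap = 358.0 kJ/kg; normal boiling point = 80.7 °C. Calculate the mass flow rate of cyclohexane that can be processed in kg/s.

Δh = 1.84×(80.7−29.9) + 358.0 + 1.26×(117−80.7) = 497.21 kJ/kg
Q = 698000 kJ/min = 11633 kJ/s = 11633 kJ/s
ṁ = Q/Δh = 11633 / 497.21 = 23.397 kg/s

ṁ = 23.4 kg/s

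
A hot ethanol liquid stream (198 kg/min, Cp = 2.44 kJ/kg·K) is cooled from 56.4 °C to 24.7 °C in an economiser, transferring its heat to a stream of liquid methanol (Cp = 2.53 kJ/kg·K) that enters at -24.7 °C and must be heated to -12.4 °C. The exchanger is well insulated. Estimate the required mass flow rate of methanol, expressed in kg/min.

Heat released by hot stream: Q = 198 × 2.44 × (56.4 − 24.7) = 15315 kJ/min
Energy balance on cold side (adiabatic exchanger): Q = ṁ_c·Cp_c·(T_c,out − T_c,in)
ṁ_c = 15315 / [2.53 × (-12.4 − -24.7)] = 492.14 kg/min

ṁ_c = 492 kg/min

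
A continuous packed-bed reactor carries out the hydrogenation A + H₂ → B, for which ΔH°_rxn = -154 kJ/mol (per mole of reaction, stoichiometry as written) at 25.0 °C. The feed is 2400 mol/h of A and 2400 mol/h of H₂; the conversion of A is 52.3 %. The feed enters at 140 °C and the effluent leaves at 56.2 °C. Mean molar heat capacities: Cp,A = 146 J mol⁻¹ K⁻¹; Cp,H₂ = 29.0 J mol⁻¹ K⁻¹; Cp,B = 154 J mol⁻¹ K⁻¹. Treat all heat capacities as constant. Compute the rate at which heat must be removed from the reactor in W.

Q_out = 63700 W

Extent of reaction ξ = 0.523 × 2400 = 1255.2 mol/h
Reaction term: ξ·ΔH°_rxn = 1255.2 × -154 = -193300 kJ/h
Sensible, feed 140→25 °C: -48300 kJ/h
Outlet flows (mol/h): A 1144.8, H₂ 1144.8, B 1255.2
Sensible, products 25→56.2 °C: 12282 kJ/h
Q = ΔH = -229320 kJ/h = -63.7 kW
Heat removed = 63700 W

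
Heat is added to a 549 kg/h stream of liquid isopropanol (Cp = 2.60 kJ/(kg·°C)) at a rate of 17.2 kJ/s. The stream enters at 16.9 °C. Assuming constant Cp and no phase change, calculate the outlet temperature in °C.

Q = 17.2 kJ/s = 61920 kJ/h
ΔT = Q/(ṁ·Cp) = 61920/(549×2.60) = 43.38 K
T_out = 16.9 + 43.38 = 60.28 °C

T_out = 60.3 °C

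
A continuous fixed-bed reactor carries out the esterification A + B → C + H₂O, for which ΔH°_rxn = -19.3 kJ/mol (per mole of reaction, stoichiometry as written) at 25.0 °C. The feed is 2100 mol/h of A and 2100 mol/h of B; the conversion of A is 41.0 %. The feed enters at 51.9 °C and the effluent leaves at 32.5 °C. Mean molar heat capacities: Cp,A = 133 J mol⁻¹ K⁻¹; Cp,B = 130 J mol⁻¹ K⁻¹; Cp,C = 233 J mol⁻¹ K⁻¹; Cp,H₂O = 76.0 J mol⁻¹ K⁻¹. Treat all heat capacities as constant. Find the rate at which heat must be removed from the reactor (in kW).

Q_out = 7.51 kW

Extent of reaction ξ = 0.410 × 2100 = 861 mol/h
Reaction term: ξ·ΔH°_rxn = 861 × -19.3 = -16617 kJ/h
Sensible, feed 51.9→25 °C: -14857 kJ/h
Outlet flows (mol/h): A 1239, B 1239, C 861, H₂O 861
Sensible, products 25→32.5 °C: 4439.3 kJ/h
Q = ΔH = -27035 kJ/h = -7.5097 kW
Heat removed = 7.5097 kW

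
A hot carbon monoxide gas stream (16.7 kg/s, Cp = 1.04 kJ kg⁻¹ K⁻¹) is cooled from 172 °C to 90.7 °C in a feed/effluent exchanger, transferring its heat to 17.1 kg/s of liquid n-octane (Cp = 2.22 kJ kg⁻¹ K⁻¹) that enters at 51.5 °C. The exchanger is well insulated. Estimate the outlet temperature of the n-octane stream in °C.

Heat released by hot stream: Q = 16.7 × 1.04 × (172 − 90.7) = 1412 kJ/s
Energy balance on cold side (adiabatic exchanger): Q = ṁ_c·Cp_c·(T_c,out − T_c,in)
T_c,out = 51.5 + 1412/(17.1 × 2.22) = 88.696 °C

T_c,out = 88.7 °C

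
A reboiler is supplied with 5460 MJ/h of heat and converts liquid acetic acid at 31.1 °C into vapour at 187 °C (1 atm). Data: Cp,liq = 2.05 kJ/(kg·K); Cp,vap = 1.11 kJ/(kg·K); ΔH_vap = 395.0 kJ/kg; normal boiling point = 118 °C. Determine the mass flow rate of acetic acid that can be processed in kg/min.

Δh = 2.05×(118−31.1) + 395.0 + 1.11×(187−118) = 649.74 kJ/kg
Q = 5460 MJ/h = 1516.7 kJ/s = 91000 kJ/min
ṁ = Q/Δh = 91000 / 649.74 = 140.06 kg/min

ṁ = 140 kg/min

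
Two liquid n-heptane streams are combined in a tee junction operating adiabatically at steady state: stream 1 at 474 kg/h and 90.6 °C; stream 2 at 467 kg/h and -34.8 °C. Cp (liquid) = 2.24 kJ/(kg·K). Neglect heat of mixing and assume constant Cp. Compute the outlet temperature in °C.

No heat crosses the boundary, so H_out = H_in.
Σ ṁᵢCp,ᵢTᵢ = 474×2.24×90.6 + 467×2.24×-34.8 = 59792
Σ ṁᵢCp,ᵢ = 474×2.24 + 467×2.24 = 2107.8
T_out = 59792 / 2107.8 = 28.366 °C

T_out = 28.4 °C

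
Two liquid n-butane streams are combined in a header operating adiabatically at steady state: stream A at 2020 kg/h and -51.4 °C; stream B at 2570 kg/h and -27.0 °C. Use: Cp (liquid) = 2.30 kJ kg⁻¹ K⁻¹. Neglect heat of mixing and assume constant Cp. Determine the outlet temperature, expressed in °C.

T_out = -37.7 °C

Adiabatic, steady state ⇒ Σ ṁᵢCp,ᵢ(T_out − Tᵢ) = 0
Σ ṁᵢCp,ᵢTᵢ = 2020×2.30×-51.4 + 2570×2.30×-27.0 = -398400
Σ ṁᵢCp,ᵢ = 2020×2.30 + 2570×2.30 = 10557
T_out = -398400 / 10557 = -37.738 °C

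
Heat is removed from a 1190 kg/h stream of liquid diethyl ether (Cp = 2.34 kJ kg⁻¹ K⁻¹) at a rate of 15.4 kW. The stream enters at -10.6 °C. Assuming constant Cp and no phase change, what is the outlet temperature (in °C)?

T_out = -30.5 °C

Q = 15.4 kW = 55440 kJ/h
ΔT = Q/(ṁ·Cp) = 55440/(1190×2.34) = 19.91 K
T_out = -10.6 − 19.91 = -30.51 °C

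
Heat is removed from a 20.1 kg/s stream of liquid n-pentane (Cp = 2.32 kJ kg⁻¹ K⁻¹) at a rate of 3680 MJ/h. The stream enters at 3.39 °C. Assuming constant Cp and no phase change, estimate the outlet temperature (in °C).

Q = 3680 MJ/h = 1022.2 kJ/s
ΔT = Q/(ṁ·Cp) = 1022.2/(20.1×2.32) = 21.921 K
T_out = 3.39 − 21.921 = -18.531 °C

T_out = -18.5 °C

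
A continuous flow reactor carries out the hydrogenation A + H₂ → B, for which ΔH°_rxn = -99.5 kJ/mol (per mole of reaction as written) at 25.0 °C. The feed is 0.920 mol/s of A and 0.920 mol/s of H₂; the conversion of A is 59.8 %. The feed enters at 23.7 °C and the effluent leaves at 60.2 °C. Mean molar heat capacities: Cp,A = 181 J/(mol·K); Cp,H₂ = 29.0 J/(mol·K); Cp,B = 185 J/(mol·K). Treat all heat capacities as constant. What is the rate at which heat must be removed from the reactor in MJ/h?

Q_out = 173 MJ/h

Extent of reaction ξ = 0.598 × 0.920 = 0.55016 mol/s
Reaction term: ξ·ΔH°_rxn = 0.55016 × -99.5 = -54.741 kJ/s
Sensible, feed 23.7→25 °C: 0.25116 kJ/s
Outlet flows (mol/s): A 0.36984, H₂ 0.36984, B 0.55016
Sensible, products 25→60.2 °C: 6.3165 kJ/s
Q = ΔH = -48.173 kJ/s = -48.173 kW
Heat removed = 173.42 MJ/h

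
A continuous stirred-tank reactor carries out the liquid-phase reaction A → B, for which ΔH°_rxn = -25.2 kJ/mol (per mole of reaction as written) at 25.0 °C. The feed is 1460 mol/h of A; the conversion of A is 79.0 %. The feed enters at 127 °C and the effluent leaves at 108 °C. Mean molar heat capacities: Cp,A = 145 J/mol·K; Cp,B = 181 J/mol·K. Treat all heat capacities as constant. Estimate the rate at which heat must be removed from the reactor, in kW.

Extent of reaction ξ = 0.790 × 1460 = 1153.4 mol/h
Reaction term: ξ·ΔH°_rxn = 1153.4 × -25.2 = -29066 kJ/h
Sensible, feed 127→25 °C: -21593 kJ/h
Outlet flows (mol/h): A 306.6, B 1153.4
Sensible, products 25→108 °C: 21017 kJ/h
Q = ΔH = -29642 kJ/h = -8.2338 kW
Heat removed = 8.2338 kW

Q_out = 8.23 kW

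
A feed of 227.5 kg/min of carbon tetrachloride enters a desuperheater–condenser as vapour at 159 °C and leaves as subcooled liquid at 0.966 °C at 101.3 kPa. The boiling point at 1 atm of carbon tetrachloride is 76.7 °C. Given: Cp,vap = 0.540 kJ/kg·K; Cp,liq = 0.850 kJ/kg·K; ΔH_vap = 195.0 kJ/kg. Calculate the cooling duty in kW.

vapour 159→76.7 °C: -44.442 kJ/kg
condensation at 76.7 °C: -195 kJ/kg
liquid 76.7→0.966 °C: -64.374 kJ/kg
Δh = -44.442 + -195 + -64.374 = -303.82 kJ/kg
Q = ṁ·Δh = 227.5 kg/min × -303.82 kJ/kg = -69118 kJ/min
|Q| = 1152 kW

Q_c = 1150 kW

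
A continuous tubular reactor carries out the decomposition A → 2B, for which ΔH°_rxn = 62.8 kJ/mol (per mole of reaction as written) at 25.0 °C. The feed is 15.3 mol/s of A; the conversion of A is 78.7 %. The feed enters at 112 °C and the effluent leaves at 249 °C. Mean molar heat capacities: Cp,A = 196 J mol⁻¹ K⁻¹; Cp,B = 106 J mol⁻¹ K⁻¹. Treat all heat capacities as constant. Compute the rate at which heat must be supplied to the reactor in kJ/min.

Extent of reaction ξ = 0.787 × 15.3 = 12.041 mol/s
Reaction term: ξ·ΔH°_rxn = 12.041 × 62.8 = 756.18 kJ/s
Sensible, feed 112→25 °C: -260.9 kJ/s
Outlet flows (mol/s): A 3.2589, B 24.082
Sensible, products 25→249 °C: 714.89 kJ/s
Q = ΔH = 1210.2 kJ/s = 1210.2 kW
Heat supplied = 72610 kJ/min

Q_in = 72600 kJ/min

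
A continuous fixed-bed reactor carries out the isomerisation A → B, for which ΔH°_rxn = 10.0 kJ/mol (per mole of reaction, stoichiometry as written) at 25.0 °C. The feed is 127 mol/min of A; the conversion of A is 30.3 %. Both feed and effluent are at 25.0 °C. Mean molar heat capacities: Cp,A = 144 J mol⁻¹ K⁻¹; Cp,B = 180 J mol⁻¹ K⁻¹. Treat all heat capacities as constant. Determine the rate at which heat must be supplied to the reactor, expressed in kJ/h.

Q_in = 23100 kJ/h

Extent of reaction ξ = 0.303 × 127 = 38.481 mol/min
Reaction term: ξ·ΔH°_rxn = 38.481 × 10.0 = 384.81 kJ/min
Q = ΔH = 384.81 kJ/min = 6.4135 kW
Heat supplied = 23089 kJ/h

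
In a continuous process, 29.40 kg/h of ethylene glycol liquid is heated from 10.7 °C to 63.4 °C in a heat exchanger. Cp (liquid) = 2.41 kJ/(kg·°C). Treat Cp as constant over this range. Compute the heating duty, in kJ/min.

Q = 62.2 kJ/min

Q = ṁ·Cp·ΔT = 29.40 × 2.41 × (63.4 − 10.7) = 3734 kJ/h
Converting: 3734 / 3600 s = 1.0372 kW
Heating duty = 62.233 kJ/min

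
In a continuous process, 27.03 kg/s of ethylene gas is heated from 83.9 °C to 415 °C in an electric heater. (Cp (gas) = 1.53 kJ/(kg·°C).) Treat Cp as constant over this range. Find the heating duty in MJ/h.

Q = ṁ·Cp·ΔT = 27.03 × 1.53 × (415 − 83.9) = 13693 kJ/s
Heating duty = 49295 MJ/h

Q = 49300 MJ/h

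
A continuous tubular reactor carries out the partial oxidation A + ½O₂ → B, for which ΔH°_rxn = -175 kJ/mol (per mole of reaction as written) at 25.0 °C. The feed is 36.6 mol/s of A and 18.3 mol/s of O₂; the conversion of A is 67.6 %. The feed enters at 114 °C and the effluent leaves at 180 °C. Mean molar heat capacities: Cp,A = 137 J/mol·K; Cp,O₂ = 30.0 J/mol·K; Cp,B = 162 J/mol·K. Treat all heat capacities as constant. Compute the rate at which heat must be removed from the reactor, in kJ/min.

Extent of reaction ξ = 0.676 × 36.6 = 24.742 mol/s
Reaction term: ξ·ΔH°_rxn = 24.742 × -175 = -4329.8 kJ/s
Sensible, feed 114→25 °C: -495.12 kJ/s
Outlet flows (mol/s): A 11.858, O₂ 5.9292, B 24.742
Sensible, products 25→180 °C: 900.65 kJ/s
Q = ΔH = -3924.3 kJ/s = -3924.3 kW
Heat removed = 235460 kJ/min

Q_out = 235000 kJ/min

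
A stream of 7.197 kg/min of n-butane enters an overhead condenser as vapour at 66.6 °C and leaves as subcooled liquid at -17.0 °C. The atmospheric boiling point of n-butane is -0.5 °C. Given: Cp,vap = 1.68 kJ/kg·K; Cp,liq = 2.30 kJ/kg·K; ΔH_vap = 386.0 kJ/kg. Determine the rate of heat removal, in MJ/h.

vapour 66.6→-0.5 °C: -112.73 kJ/kg
condensation at -0.5 °C: -386 kJ/kg
liquid -0.5→-17.0 °C: -37.95 kJ/kg
Δh = -112.73 + -386 + -37.95 = -536.68 kJ/kg
Q = ṁ·Δh = 7.197 kg/min × -536.68 kJ/kg = -3862.5 kJ/min
|Q| = 64.375 kW = 231.75 MJ/h

Q_c = 232 MJ/h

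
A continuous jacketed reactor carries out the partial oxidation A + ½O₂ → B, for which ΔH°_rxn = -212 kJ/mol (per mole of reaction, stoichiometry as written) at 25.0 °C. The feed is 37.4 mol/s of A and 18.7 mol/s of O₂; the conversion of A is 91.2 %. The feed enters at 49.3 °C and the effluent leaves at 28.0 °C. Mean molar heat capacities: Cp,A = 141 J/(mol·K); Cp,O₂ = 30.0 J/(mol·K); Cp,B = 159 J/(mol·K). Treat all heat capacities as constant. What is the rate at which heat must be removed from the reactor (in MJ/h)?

Extent of reaction ξ = 0.912 × 37.4 = 34.109 mol/s
Reaction term: ξ·ΔH°_rxn = 34.109 × -212 = -7231.1 kJ/s
Sensible, feed 49.3→25 °C: -141.78 kJ/s
Outlet flows (mol/s): A 3.2912, O₂ 1.6456, B 34.109
Sensible, products 25→28.0 °C: 17.81 kJ/s
Q = ΔH = -7355 kJ/s = -7355 kW
Heat removed = 26478 MJ/h

Q_out = 26500 MJ/h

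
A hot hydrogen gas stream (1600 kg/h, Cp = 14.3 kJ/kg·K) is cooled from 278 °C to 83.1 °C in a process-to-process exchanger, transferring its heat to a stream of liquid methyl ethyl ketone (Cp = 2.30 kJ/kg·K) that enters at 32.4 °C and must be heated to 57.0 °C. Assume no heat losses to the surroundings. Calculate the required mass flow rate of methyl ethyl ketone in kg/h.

ṁ_c = 78800 kg/h

Heat released by hot stream: Q = 1600 × 14.3 × (278 − 83.1) = 4.4593e+06 kJ/h
Energy balance on cold side (adiabatic exchanger): Q = ṁ_c·Cp_c·(T_c,out − T_c,in)
ṁ_c = 4.4593e+06 / [2.30 × (57.0 − 32.4)] = 78814 kg/h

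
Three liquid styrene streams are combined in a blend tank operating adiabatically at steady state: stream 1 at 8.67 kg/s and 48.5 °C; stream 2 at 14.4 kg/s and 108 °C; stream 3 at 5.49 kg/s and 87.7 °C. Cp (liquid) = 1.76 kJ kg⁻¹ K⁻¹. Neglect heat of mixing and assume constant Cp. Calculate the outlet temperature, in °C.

No heat crosses the boundary, so H_out = H_in.
Σ ṁᵢCp,ᵢTᵢ = 8.67×1.76×48.5 + 14.4×1.76×108 + 5.49×1.76×87.7 = 4324.6
Σ ṁᵢCp,ᵢ = 8.67×1.76 + 14.4×1.76 + 5.49×1.76 = 50.266
T_out = 4324.6 / 50.266 = 86.035 °C

T_out = 86.0 °C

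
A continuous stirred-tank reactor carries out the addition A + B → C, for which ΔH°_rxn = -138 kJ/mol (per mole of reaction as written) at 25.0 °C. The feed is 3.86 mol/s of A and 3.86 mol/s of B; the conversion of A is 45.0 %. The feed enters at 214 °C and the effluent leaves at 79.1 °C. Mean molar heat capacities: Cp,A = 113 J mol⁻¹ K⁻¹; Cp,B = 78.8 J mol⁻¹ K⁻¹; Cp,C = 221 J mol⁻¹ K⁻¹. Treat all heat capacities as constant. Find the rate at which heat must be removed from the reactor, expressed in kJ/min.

Q_out = 20200 kJ/min

Extent of reaction ξ = 0.450 × 3.86 = 1.737 mol/s
Reaction term: ξ·ΔH°_rxn = 1.737 × -138 = -239.71 kJ/s
Sensible, feed 214→25 °C: -139.93 kJ/s
Outlet flows (mol/s): A 2.123, B 2.123, C 1.737
Sensible, products 25→79.1 °C: 42.797 kJ/s
Q = ΔH = -336.83 kJ/s = -336.83 kW
Heat removed = 20210 kJ/min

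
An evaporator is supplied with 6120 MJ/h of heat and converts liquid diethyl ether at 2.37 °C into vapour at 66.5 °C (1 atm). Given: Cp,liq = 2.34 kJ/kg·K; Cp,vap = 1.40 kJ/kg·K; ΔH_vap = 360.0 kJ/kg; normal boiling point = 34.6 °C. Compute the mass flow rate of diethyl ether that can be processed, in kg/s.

Δh = 2.34×(34.6−2.37) + 360.0 + 1.40×(66.5−34.6) = 480.08 kJ/kg
Q = 6120 MJ/h = 1700 kJ/s = 1700 kJ/s
ṁ = Q/Δh = 1700 / 480.08 = 3.5411 kg/s

ṁ = 3.54 kg/s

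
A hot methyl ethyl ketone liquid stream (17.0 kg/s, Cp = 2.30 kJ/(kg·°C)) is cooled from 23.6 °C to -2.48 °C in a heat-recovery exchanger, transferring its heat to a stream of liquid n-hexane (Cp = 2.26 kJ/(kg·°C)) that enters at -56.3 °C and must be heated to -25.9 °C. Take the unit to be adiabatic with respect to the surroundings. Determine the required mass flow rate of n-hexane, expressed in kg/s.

ṁ_c = 14.8 kg/s

Heat released by hot stream: Q = 17.0 × 2.30 × (23.6 − -2.48) = 1019.7 kJ/s
Energy balance on cold side (adiabatic exchanger): Q = ṁ_c·Cp_c·(T_c,out − T_c,in)
ṁ_c = 1019.7 / [2.26 × (-25.9 − -56.3)] = 14.842 kg/s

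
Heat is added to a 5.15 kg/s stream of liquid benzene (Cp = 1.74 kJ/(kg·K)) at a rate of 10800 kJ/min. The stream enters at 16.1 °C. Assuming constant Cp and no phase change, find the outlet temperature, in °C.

Q = 10800 kJ/min = 180 kJ/s
ΔT = Q/(ṁ·Cp) = 180/(5.15×1.74) = 20.087 K
T_out = 16.1 + 20.087 = 36.187 °C

T_out = 36.2 °C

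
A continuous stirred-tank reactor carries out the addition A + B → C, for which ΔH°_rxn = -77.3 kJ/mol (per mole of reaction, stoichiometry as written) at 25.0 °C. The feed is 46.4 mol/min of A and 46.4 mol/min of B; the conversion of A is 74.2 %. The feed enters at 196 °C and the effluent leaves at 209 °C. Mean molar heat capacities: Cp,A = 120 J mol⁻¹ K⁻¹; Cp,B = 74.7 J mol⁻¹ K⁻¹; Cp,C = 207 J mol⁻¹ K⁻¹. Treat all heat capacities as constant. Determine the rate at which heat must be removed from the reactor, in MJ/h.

Q_out = 148 MJ/h

Extent of reaction ξ = 0.742 × 46.4 = 34.429 mol/min
Reaction term: ξ·ΔH°_rxn = 34.429 × -77.3 = -2661.3 kJ/min
Sensible, feed 196→25 °C: -1544.8 kJ/min
Outlet flows (mol/min): A 11.971, B 11.971, C 34.429
Sensible, products 25→209 °C: 1740.2 kJ/min
Q = ΔH = -2466 kJ/min = -41.1 kW
Heat removed = 147.96 MJ/h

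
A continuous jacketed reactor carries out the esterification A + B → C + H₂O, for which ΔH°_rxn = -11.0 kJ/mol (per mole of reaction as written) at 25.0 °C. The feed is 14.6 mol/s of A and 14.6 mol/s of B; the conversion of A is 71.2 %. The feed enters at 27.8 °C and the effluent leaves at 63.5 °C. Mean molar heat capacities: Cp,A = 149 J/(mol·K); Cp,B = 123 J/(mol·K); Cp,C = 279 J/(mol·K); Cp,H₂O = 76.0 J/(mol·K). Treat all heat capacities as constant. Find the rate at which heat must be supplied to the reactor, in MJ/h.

Q_in = 218 MJ/h

Extent of reaction ξ = 0.712 × 14.6 = 10.395 mol/s
Reaction term: ξ·ΔH°_rxn = 10.395 × -11.0 = -114.35 kJ/s
Sensible, feed 27.8→25 °C: -11.119 kJ/s
Outlet flows (mol/s): A 4.2048, B 4.2048, C 10.395, H₂O 10.395
Sensible, products 25→63.5 °C: 186.11 kJ/s
Q = ΔH = 60.643 kJ/s = 60.643 kW
Heat supplied = 218.31 MJ/h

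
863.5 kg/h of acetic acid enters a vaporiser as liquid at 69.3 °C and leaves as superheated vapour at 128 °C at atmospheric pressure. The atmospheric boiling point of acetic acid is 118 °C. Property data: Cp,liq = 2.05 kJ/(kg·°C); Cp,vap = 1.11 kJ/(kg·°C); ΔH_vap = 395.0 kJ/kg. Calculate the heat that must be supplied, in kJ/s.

Q = 121 kJ/s

liquid 69.3→118 °C: 99.835 kJ/kg
vaporisation at 118 °C: 395 kJ/kg
vapour 118→128 °C: 11.1 kJ/kg
Δh = 99.835 + 395 + 11.1 = 505.94 kJ/kg
Q = ṁ·Δh = 863.5 kg/h × 505.94 kJ/kg = 436870 kJ/h
|Q| = 121.35 kW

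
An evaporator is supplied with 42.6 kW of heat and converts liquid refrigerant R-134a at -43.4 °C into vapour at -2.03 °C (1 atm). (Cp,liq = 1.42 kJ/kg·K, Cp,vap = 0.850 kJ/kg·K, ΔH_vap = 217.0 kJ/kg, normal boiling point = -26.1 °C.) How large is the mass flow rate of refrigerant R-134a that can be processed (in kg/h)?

ṁ = 585 kg/h

Δh = 1.42×(-26.1−-43.4) + 217.0 + 0.850×(-2.03−-26.1) = 262.03 kJ/kg
Q = 42.6 kW = 42.6 kJ/s = 153360 kJ/h
ṁ = Q/Δh = 153360 / 262.03 = 585.29 kg/h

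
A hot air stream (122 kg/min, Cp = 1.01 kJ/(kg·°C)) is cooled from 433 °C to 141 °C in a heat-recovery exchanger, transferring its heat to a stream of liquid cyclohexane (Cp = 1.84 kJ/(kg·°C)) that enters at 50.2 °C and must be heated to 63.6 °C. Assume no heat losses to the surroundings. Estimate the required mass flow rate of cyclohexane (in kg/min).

ṁ_c = 1460 kg/min

Heat released by hot stream: Q = 122 × 1.01 × (433 − 141) = 35980 kJ/min
Energy balance on cold side (adiabatic exchanger): Q = ṁ_c·Cp_c·(T_c,out − T_c,in)
ṁ_c = 35980 / [1.84 × (63.6 − 50.2)] = 1459.3 kg/min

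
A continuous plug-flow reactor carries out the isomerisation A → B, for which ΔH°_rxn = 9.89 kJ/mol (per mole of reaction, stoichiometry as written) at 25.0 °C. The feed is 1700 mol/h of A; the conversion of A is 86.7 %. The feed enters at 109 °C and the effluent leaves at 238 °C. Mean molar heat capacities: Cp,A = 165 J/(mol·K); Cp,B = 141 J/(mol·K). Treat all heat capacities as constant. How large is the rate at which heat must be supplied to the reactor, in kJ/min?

Q_in = 720 kJ/min

Extent of reaction ξ = 0.867 × 1700 = 1473.9 mol/h
Reaction term: ξ·ΔH°_rxn = 1473.9 × 9.89 = 14577 kJ/h
Sensible, feed 109→25 °C: -23562 kJ/h
Outlet flows (mol/h): A 226.1, B 1473.9
Sensible, products 25→238 °C: 52212 kJ/h
Q = ΔH = 43227 kJ/h = 12.007 kW
Heat supplied = 720.45 kJ/min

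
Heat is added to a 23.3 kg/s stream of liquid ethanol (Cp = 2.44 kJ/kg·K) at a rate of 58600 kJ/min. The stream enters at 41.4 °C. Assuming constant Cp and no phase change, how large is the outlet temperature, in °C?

Q = 58600 kJ/min = 976.67 kJ/s
ΔT = Q/(ṁ·Cp) = 976.67/(23.3×2.44) = 17.179 K
T_out = 41.4 + 17.179 = 58.579 °C

T_out = 58.6 °C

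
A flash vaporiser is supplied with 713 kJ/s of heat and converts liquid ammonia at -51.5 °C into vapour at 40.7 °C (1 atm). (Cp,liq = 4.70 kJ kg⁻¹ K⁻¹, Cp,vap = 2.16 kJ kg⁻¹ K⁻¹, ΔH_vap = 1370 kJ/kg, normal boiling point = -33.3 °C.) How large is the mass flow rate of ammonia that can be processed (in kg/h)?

Δh = 4.70×(-33.3−-51.5) + 1370 + 2.16×(40.7−-33.3) = 1615.4 kJ/kg
Q = 713 kJ/s = 713 kJ/s = 2.5668e+06 kJ/h
ṁ = Q/Δh = 2.5668e+06 / 1615.4 = 1589 kg/h

ṁ = 1590 kg/h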